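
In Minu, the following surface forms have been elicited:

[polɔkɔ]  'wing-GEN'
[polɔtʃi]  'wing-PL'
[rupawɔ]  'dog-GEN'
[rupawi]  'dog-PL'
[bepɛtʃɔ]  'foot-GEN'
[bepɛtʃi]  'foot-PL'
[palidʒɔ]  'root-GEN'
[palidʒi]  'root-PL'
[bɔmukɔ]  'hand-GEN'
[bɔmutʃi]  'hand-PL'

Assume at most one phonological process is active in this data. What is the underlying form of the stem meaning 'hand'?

In [bɔmukɔ] and [bɔmutʃi] the final segment of 'hand' alternates: [k] ~ [tʃ].
If /tʃ/ were underlying and a rule turned it into [k] before the GEN suffix, 'foot' would also alternate; but it has [tʃ] in both [bepɛtʃɔ] and [bepɛtʃi].
Therefore /k/ is basic and [tʃ] is derived by palatalization before a front vowel (/k/ becomes palato-alveolar [tʃ] before a front vowel).

/bɔmuk/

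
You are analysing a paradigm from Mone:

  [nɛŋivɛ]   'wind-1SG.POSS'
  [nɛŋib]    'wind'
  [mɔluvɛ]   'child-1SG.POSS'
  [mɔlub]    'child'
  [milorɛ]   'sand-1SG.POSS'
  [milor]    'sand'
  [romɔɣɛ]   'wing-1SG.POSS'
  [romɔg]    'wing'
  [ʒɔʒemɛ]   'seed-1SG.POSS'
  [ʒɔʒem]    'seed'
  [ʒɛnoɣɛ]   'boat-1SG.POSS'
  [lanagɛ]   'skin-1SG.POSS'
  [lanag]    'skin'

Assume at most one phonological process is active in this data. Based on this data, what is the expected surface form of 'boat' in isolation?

The root 'wing' surfaces as [romɔɣɛ] and [romɔg], with a stem-final [ɣ] ~ [g] alternation.
If /g/ were underlying and a rule turned it into [ɣ] before the 1SG.POSS suffix, 'skin' would also alternate; but it has [g] in both [lanagɛ] and [lanag].
So /ɣ/ is underlying, and a rule of word-final hardening — voiced fricatives become stops word-finally — gives [g].
From [ʒɛnoɣɛ] the stem 'boat' is /ʒɛnoɣ/; word-finally this yields [ʒɛnog].

[ʒɛnog]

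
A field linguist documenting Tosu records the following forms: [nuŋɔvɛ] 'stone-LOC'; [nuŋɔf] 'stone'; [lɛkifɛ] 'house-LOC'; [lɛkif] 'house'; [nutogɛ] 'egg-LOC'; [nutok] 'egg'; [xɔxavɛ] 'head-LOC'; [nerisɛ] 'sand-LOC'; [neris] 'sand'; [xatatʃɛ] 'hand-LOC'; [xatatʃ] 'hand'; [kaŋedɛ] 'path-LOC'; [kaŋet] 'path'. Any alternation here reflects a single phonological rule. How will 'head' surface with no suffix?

[xɔxaf]

In [nuŋɔvɛ] and [nuŋɔf] the final segment of 'stone' alternates: [v] ~ [f].
The stem 'house' ([lɛkifɛ], [lɛkif]) shows [f] unchanged in both environments, so [f] cannot be basic with [v] derived before the LOC suffix.
The underlying segment must be /v/; voiced obstruents become voiceless word-finally, yielding [f] there.
The one attested form of 'head', [xɔxavɛ], shows underlying /xɔxav/. Applying the same rule word-finally gives [xɔxaf].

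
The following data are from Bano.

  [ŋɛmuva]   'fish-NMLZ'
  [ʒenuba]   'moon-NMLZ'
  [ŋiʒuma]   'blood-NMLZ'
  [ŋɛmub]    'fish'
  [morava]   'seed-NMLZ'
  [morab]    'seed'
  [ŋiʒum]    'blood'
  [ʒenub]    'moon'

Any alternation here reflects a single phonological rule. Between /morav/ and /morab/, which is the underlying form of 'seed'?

/morav/

The root 'seed' surfaces as [morava] and [morab], with a stem-final [v] ~ [b] alternation.
The stem 'moon' ([ʒenuba], [ʒenub]) shows [b] unchanged in both environments, so [b] cannot be basic with [v] derived before the NMLZ suffix.
The alternation reflects word-final hardening: voiced fricatives become stops word-finally. /v/ is underlying.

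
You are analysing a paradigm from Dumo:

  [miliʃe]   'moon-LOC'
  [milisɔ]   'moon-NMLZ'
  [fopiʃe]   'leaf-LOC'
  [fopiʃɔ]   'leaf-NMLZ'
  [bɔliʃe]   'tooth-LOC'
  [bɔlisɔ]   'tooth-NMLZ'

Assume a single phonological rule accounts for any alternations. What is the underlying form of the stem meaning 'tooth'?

The root 'tooth' surfaces as [bɔliʃe] and [bɔlisɔ], with a stem-final [ʃ] ~ [s] alternation.
But 'leaf' keeps [ʃ] in both environments ([fopiʃe], [fopiʃɔ]), so there is no rule changing /ʃ/ to [s] before the NMLZ suffix.
The alternation reflects palatalization before a front vowel: /s/ becomes palato-alveolar [ʃ] before a front vowel. /s/ is underlying.

/bɔlis/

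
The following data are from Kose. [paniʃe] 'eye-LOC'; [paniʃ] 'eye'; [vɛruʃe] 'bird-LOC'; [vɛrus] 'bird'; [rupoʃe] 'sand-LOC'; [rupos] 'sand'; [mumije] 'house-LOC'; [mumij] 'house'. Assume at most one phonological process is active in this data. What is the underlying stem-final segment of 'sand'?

/s/

The stem for 'sand' ends in [ʃ] in [rupoʃe] but [s] in [rupos].
But 'eye' keeps [ʃ] in both environments ([paniʃe], [paniʃ]), so there is no rule changing /ʃ/ to [s] in isolation.
The underlying segment must be /s/; /s/ becomes palato-alveolar [ʃ] before a front vowel, yielding [ʃ] there.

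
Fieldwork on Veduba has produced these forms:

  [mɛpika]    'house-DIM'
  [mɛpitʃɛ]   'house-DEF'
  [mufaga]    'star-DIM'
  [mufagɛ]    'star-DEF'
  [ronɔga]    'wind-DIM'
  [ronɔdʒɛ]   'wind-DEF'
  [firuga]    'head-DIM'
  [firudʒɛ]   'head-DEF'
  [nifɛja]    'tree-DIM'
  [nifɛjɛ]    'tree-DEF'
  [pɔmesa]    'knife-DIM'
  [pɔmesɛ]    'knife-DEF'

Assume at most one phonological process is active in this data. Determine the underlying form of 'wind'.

In [ronɔga] and [ronɔdʒɛ] the final segment of 'wind' alternates: [g] ~ [dʒ].
The stem 'star' ([mufaga], [mufagɛ]) shows [g] unchanged in both environments, so [g] cannot be basic with [dʒ] derived before the DEF suffix.
So /dʒ/ is underlying, and a rule of depalatalization — palato-alveolar /tʃ/ and /dʒ/ become [k] and [g] when no front vowel follows — gives [g].
Hence 'wind' is /ronɔdʒ/ underlyingly.

/ronɔdʒ/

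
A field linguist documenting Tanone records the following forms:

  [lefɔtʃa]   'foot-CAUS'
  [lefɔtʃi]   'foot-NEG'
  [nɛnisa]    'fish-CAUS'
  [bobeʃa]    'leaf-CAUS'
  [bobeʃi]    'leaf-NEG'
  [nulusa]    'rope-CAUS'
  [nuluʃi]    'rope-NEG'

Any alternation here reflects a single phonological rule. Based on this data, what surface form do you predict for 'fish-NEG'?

The root 'rope' surfaces as [nulusa] and [nuluʃi], with a stem-final [s] ~ [ʃ] alternation.
Compare 'leaf', with invariant [ʃ] in [bobeʃa] and [bobeʃi]: an analysis with underlying /ʃ/ and a rule producing [s] before the CAUS suffix would wrongly predict alternation here too.
So /s/ is underlying, and a rule of palatalization before a front vowel — /s/ becomes palato-alveolar [ʃ] before a front vowel — gives [ʃ].
From [nɛnisa] the stem 'fish' is /nɛnis/; before a front vowel this yields [nɛniʃi].

[nɛniʃi]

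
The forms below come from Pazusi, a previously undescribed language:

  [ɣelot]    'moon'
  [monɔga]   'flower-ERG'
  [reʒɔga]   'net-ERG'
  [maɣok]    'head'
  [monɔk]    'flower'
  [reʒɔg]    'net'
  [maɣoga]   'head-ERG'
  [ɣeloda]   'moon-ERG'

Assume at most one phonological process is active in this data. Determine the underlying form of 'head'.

'head' shows [g] ~ [k] at the end of the stem ([maɣoga] vs [maɣok]).
But 'net' keeps [g] in both environments ([reʒɔga], [reʒɔg]), so there is no rule changing /g/ to [k] in isolation.
So /k/ is underlying, and a rule of intervocalic voicing — voiceless stops become voiced between vowels — gives [g].
So 'head' = /maɣok/.

/maɣok/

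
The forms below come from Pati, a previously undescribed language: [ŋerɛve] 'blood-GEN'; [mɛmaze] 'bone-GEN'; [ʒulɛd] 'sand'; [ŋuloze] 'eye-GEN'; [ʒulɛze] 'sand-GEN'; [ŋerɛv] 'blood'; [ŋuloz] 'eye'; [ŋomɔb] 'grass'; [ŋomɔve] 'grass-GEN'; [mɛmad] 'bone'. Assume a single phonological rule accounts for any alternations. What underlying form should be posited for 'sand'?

The root 'sand' surfaces as [ʒulɛze] and [ʒulɛd], with a stem-final [z] ~ [d] alternation.
But 'eye' keeps [z] in both environments ([ŋuloze], [ŋuloz]), so there is no rule changing /z/ to [d] in isolation.
So /d/ is underlying, and a rule of intervocalic spirantization — voiced stops become fricatives between vowels — gives [z].

/ʒulɛd/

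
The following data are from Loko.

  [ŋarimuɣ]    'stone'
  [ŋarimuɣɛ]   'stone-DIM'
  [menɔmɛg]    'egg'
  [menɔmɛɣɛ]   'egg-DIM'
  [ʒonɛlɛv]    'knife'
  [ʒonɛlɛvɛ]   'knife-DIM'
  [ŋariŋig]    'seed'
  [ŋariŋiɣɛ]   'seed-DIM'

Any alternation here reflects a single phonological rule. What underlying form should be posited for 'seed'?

/ŋariŋig/

'seed' shows [g] ~ [ɣ] at the end of the stem ([ŋariŋig] vs [ŋariŋiɣɛ]).
Compare 'stone', with invariant [ɣ] in [ŋarimuɣ] and [ŋarimuɣɛ]: an analysis with underlying /ɣ/ and a rule producing [g] in isolation would wrongly predict alternation here too.
The underlying segment must be /g/; voiced stops become fricatives between vowels, yielding [ɣ] there.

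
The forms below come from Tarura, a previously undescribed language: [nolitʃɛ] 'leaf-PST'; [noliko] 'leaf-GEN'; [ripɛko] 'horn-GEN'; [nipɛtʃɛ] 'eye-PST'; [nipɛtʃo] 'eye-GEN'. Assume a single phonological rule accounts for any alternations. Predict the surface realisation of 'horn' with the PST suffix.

[ripɛtʃɛ]

'leaf' shows [tʃ] ~ [k] at the end of the stem ([nolitʃɛ] vs [noliko]).
Compare 'eye', with invariant [tʃ] in [nipɛtʃɛ] and [nipɛtʃo]: an analysis with underlying /tʃ/ and a rule producing [k] before the GEN suffix would wrongly predict alternation here too.
So /k/ is underlying, and a rule of palatalization before a front vowel — /k/ becomes palato-alveolar [tʃ] before a front vowel — gives [tʃ].
The one attested form of 'horn', [ripɛko], shows underlying /ripɛk/. Applying the same rule before a front vowel gives [ripɛtʃɛ].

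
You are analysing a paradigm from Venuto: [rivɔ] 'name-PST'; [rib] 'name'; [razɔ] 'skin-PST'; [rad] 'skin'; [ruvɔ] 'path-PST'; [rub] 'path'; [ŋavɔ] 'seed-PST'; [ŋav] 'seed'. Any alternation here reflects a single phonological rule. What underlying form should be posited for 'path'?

The root 'path' surfaces as [ruvɔ] and [rub], with a stem-final [v] ~ [b] alternation.
Compare 'seed', with invariant [v] in [ŋavɔ] and [ŋav]: an analysis with underlying /v/ and a rule producing [b] in isolation would wrongly predict alternation here too.
The alternation reflects intervocalic spirantization: voiced stops become fricatives between vowels. /b/ is underlying.
So 'path' = /rub/.

/rub/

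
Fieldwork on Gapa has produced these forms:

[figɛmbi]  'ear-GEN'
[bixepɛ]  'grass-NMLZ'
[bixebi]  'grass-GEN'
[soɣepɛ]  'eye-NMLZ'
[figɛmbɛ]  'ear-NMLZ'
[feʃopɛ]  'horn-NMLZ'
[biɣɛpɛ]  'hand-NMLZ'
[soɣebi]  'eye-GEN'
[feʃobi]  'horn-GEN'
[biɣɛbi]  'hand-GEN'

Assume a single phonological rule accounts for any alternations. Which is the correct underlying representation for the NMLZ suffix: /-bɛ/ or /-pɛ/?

The NMLZ morpheme has two allomorphs, [-bɛ] and [-pɛ].
By contrast the GEN suffix keeps its initial [b] throughout — that segment must be underlying.
The NMLZ suffix is therefore /-pɛ/ underlyingly, with post-nasal voicing: voiceless stops become voiced after a nasal.

/-pɛ/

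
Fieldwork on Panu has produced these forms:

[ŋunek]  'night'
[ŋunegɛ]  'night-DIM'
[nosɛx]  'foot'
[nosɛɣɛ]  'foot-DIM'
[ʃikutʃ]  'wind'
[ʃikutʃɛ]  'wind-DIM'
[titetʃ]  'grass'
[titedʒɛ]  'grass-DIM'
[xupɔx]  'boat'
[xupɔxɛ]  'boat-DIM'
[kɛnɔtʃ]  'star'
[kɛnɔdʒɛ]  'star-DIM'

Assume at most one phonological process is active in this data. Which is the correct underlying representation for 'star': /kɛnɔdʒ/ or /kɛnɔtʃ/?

The stem for 'star' ends in [tʃ] in [kɛnɔtʃ] but [dʒ] in [kɛnɔdʒɛ].
Compare 'wind', with invariant [tʃ] in [ʃikutʃ] and [ʃikutʃɛ]: an analysis with underlying /tʃ/ and a rule producing [dʒ] before the DIM suffix would wrongly predict alternation here too.
Therefore /dʒ/ is basic and [tʃ] is derived by word-final obstruent devoicing (voiced obstruents become voiceless word-finally).

/kɛnɔdʒ/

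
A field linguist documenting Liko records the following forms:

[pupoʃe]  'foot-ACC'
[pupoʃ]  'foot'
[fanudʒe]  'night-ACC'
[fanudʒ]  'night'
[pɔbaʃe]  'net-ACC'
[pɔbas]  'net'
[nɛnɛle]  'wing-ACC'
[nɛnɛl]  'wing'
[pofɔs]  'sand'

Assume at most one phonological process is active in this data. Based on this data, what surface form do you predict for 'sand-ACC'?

[pofɔʃe]

'net' shows [ʃ] ~ [s] at the end of the stem ([pɔbaʃe] vs [pɔbas]).
Compare 'foot', with invariant [ʃ] in [pupoʃe] and [pupoʃ]: an analysis with underlying /ʃ/ and a rule producing [s] in isolation would wrongly predict alternation here too.
Therefore /s/ is basic and [ʃ] is derived by palatalization before a front vowel (/s/ becomes palato-alveolar [ʃ] before a front vowel).
The one attested form of 'sand', [pofɔs], shows underlying /pofɔs/. Applying the same rule before a front vowel gives [pofɔʃe].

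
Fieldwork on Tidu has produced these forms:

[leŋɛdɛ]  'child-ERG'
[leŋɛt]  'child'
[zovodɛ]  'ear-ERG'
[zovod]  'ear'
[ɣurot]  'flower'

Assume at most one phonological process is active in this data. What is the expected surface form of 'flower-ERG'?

The root 'child' surfaces as [leŋɛdɛ] and [leŋɛt], with a stem-final [d] ~ [t] alternation.
The stem 'ear' ([zovodɛ], [zovod]) shows [d] unchanged in both environments, so [d] cannot be basic with [t] derived in isolation.
The underlying segment must be /t/; voiceless stops become voiced between vowels, yielding [d] there.
From [ɣurot] the stem 'flower' is /ɣurot/; between vowels this yields [ɣurodɛ].

[ɣurodɛ]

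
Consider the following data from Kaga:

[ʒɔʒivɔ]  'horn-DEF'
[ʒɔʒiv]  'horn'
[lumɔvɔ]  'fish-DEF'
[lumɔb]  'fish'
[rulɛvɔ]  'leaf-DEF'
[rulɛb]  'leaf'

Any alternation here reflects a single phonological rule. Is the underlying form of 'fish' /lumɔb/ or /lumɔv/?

/lumɔb/

'fish' shows [v] ~ [b] at the end of the stem ([lumɔvɔ] vs [lumɔb]).
The stem 'horn' ([ʒɔʒivɔ], [ʒɔʒiv]) shows [v] unchanged in both environments, so [v] cannot be basic with [b] derived in isolation.
Therefore /b/ is basic and [v] is derived by intervocalic spirantization (voiced stops become fricatives between vowels).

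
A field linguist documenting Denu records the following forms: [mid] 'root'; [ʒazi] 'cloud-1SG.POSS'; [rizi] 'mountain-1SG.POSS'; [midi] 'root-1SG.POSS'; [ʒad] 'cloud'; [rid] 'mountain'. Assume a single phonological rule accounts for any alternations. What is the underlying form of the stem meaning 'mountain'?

/riz/

The stem for 'mountain' ends in [z] in [rizi] but [d] in [rid].
If /d/ were underlying and a rule turned it into [z] before the 1SG.POSS suffix, 'root' would also alternate; but it has [d] in both [midi] and [mid].
The underlying segment must be /z/; voiced fricatives become stops word-finally, yielding [d] there.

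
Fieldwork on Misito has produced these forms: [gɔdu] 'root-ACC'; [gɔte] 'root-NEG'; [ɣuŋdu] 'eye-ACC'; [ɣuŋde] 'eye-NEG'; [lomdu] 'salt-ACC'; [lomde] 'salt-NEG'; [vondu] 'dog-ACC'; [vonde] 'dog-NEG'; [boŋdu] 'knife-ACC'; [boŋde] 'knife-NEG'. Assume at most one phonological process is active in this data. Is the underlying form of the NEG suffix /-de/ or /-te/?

The NEG morpheme has two allomorphs, [-de] and [-te].
The ACC suffix, which begins with [d], is invariant after every stem; so [d] is not altered by any rule here.
The NEG suffix is therefore /-te/ underlyingly, with post-nasal voicing: voiceless stops become voiced after a nasal.

/-te/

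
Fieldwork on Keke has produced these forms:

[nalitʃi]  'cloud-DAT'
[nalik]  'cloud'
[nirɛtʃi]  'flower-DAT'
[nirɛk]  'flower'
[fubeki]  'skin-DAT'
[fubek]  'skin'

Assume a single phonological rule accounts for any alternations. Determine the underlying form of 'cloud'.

/nalitʃ/

'cloud' shows [tʃ] ~ [k] at the end of the stem ([nalitʃi] vs [nalik]).
If /k/ were underlying and a rule turned it into [tʃ] before the DAT suffix, 'skin' would also alternate; but it has [k] in both [fubeki] and [fubek].
Therefore /tʃ/ is basic and [k] is derived by depalatalization (palato-alveolar /tʃ/ becomes [k] when no front vowel follows).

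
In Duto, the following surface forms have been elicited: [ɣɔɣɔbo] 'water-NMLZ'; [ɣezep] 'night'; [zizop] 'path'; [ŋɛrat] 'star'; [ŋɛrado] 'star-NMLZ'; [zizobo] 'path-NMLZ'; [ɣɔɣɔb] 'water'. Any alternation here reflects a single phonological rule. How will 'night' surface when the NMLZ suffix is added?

'path' shows [p] ~ [b] at the end of the stem ([zizop] vs [zizobo]).
If /b/ were underlying and a rule turned it into [p] in isolation, 'water' would also alternate; but it has [b] in both [ɣɔɣɔb] and [ɣɔɣɔbo].
Therefore /p/ is basic and [b] is derived by intervocalic voicing (voiceless stops become voiced between vowels).
The one attested form of 'night', [ɣezep], shows underlying /ɣezep/. Applying the same rule between vowels gives [ɣezebo].

[ɣezebo]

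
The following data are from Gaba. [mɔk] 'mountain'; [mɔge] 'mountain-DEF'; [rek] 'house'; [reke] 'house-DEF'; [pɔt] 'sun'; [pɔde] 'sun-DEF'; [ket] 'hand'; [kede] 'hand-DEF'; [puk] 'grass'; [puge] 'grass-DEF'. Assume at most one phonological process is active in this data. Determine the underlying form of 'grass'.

The root 'grass' surfaces as [puk] and [puge], with a stem-final [k] ~ [g] alternation.
Compare 'house', with invariant [k] in [rek] and [reke]: an analysis with underlying /k/ and a rule producing [g] before the DEF suffix would wrongly predict alternation here too.
The underlying segment must be /g/; voiced obstruents become voiceless word-finally, yielding [k] there.
The underlying form of 'grass' is therefore /pug/.

/pug/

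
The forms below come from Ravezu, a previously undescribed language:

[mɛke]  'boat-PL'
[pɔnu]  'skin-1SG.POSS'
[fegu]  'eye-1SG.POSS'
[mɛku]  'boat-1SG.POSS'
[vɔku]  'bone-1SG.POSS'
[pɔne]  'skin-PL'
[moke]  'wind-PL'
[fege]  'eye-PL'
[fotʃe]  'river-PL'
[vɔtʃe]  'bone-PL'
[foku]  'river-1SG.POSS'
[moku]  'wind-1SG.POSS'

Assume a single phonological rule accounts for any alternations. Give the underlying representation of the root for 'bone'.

The root 'bone' surfaces as [vɔku] and [vɔtʃe], with a stem-final [k] ~ [tʃ] alternation.
Compare 'boat', with invariant [k] in [mɛku] and [mɛke]: an analysis with underlying /k/ and a rule producing [tʃ] before the PL suffix would wrongly predict alternation here too.
So /tʃ/ is underlying, and a rule of depalatalization — palato-alveolar /tʃ/ becomes [k] when no front vowel follows — gives [k].

/vɔtʃ/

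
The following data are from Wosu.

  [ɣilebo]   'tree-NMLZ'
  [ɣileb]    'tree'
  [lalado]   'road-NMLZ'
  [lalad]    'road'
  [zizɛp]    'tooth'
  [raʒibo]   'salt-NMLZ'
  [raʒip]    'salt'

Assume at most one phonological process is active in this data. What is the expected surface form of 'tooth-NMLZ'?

The stem for 'salt' ends in [b] in [raʒibo] but [p] in [raʒip].
If /b/ were underlying and a rule turned it into [p] in isolation, 'tree' would also alternate; but it has [b] in both [ɣilebo] and [ɣileb].
The alternation reflects intervocalic voicing: voiceless stops become voiced between vowels. /p/ is underlying.
The one attested form of 'tooth', [zizɛp], shows underlying /zizɛp/. Applying the same rule between vowels gives [zizɛbo].

[zizɛbo]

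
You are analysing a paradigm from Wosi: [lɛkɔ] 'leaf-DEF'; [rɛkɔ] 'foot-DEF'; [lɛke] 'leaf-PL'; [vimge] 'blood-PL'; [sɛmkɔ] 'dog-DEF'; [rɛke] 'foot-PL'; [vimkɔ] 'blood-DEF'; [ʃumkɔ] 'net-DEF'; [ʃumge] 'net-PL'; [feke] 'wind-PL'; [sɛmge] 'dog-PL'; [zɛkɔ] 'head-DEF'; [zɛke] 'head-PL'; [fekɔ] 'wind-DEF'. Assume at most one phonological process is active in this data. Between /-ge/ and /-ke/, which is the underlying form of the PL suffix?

/-ge/

The PL morpheme has two allomorphs, [-ge] and [-ke].
The DEF suffix, which begins with [k], is invariant after every stem; so [k] is not altered by any rule here.
So the underlying form is /-ge/, and voiced stops become voiceless after a vowel.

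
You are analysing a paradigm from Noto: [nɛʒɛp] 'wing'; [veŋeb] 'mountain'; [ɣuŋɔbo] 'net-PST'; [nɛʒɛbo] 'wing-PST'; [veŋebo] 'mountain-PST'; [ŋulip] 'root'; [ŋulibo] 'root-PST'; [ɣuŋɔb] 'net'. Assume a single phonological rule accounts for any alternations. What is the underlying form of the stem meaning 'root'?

'root' shows [p] ~ [b] at the end of the stem ([ŋulip] vs [ŋulibo]).
The stem 'net' ([ɣuŋɔb], [ɣuŋɔbo]) shows [b] unchanged in both environments, so [b] cannot be basic with [p] derived in isolation.
Therefore /p/ is basic and [b] is derived by intervocalic voicing (voiceless stops become voiced between vowels).

/ŋulip/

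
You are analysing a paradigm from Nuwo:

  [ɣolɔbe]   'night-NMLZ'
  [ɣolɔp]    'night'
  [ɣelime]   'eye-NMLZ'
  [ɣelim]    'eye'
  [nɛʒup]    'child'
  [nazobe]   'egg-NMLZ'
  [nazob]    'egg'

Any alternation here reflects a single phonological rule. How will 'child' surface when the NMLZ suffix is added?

In [ɣolɔbe] and [ɣolɔp] the final segment of 'night' alternates: [b] ~ [p].
But 'egg' keeps [b] in both environments ([nazobe], [nazob]), so there is no rule changing /b/ to [p] in isolation.
Therefore /p/ is basic and [b] is derived by intervocalic voicing (voiceless stops become voiced between vowels).
The one attested form of 'child', [nɛʒup], shows underlying /nɛʒup/. Applying the same rule between vowels gives [nɛʒube].

[nɛʒube]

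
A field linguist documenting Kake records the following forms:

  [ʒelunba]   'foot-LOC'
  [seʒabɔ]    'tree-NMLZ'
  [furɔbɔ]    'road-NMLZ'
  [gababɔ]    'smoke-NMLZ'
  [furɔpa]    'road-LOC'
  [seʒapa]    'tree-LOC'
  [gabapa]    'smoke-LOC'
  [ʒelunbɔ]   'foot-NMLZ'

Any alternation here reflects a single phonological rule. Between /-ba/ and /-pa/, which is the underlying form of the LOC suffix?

/-pa/

The LOC suffix surfaces as [-ba] and [-pa], depending on the final segment of the stem.
By contrast the NMLZ suffix keeps its initial [b] throughout — that segment must be underlying.
The LOC suffix is therefore /-pa/ underlyingly, with post-nasal voicing: voiceless stops become voiced after a nasal.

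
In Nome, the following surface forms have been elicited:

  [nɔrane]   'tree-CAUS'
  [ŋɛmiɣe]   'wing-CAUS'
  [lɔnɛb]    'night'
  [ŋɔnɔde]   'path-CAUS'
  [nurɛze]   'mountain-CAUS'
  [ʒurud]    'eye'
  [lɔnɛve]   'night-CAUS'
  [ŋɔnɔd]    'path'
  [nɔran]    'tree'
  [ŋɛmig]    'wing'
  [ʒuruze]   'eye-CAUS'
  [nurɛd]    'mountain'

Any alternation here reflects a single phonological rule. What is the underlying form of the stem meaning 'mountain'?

/nurɛz/

In [nurɛze] and [nurɛd] the final segment of 'mountain' alternates: [z] ~ [d].
If /d/ were underlying and a rule turned it into [z] before the CAUS suffix, 'path' would also alternate; but it has [d] in both [ŋɔnɔde] and [ŋɔnɔd].
So /z/ is underlying, and a rule of word-final hardening — voiced fricatives become stops word-finally — gives [d].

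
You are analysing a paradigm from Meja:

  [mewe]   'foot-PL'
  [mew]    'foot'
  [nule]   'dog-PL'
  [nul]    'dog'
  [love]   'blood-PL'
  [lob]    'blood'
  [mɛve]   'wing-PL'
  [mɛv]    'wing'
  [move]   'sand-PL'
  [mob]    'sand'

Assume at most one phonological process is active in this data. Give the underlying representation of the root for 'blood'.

'blood' shows [v] ~ [b] at the end of the stem ([love] vs [lob]).
The stem 'wing' ([mɛve], [mɛv]) shows [v] unchanged in both environments, so [v] cannot be basic with [b] derived in isolation.
The underlying segment must be /b/; voiced stops become fricatives between vowels, yielding [v] there.

/lob/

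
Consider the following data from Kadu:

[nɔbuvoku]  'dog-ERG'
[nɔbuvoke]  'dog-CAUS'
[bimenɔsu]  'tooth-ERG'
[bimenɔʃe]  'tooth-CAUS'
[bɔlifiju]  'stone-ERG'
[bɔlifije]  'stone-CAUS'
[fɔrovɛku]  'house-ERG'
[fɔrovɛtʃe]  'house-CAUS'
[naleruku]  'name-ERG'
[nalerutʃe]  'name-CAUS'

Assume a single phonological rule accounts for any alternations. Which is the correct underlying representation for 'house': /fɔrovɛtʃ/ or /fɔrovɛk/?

/fɔrovɛtʃ/

In [fɔrovɛku] and [fɔrovɛtʃe] the final segment of 'house' alternates: [k] ~ [tʃ].
If /k/ were underlying and a rule turned it into [tʃ] before the CAUS suffix, 'dog' would also alternate; but it has [k] in both [nɔbuvoku] and [nɔbuvoke].
So /tʃ/ is underlying, and a rule of depalatalization — palato-alveolar /tʃ/ and /ʃ/ become [k] and [s] when no front vowel follows — gives [k].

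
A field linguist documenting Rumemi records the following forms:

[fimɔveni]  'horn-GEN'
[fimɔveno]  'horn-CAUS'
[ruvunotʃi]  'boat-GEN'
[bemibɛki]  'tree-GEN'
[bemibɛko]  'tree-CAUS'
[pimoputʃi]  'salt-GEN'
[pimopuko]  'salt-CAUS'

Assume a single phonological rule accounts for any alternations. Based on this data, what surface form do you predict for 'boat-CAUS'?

'salt' shows [tʃ] ~ [k] at the end of the stem ([pimoputʃi] vs [pimopuko]).
The stem 'tree' ([bemibɛki], [bemibɛko]) shows [k] unchanged in both environments, so [k] cannot be basic with [tʃ] derived before the GEN suffix.
The underlying segment must be /tʃ/; palato-alveolar /tʃ/ becomes [k] when no front vowel follows, yielding [k] there.
The one attested form of 'boat', [ruvunotʃi], shows underlying /ruvunotʃ/. Applying the same rule when no front vowel follows gives [ruvunoko].

[ruvunoko]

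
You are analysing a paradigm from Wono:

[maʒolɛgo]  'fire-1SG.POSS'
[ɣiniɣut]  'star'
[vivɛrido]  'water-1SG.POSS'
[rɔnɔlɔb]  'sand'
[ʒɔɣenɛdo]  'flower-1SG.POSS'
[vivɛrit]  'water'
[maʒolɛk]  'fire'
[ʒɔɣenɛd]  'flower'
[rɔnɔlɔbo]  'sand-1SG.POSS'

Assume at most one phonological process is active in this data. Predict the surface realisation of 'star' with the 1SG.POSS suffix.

The root 'water' surfaces as [vivɛrit] and [vivɛrido], with a stem-final [t] ~ [d] alternation.
If /d/ were underlying and a rule turned it into [t] in isolation, 'flower' would also alternate; but it has [d] in both [ʒɔɣenɛd] and [ʒɔɣenɛdo].
The alternation reflects intervocalic voicing: voiceless stops become voiced between vowels. /t/ is underlying.
The one attested form of 'star', [ɣiniɣut], shows underlying /ɣiniɣut/. Applying the same rule between vowels gives [ɣiniɣudo].

[ɣiniɣudo]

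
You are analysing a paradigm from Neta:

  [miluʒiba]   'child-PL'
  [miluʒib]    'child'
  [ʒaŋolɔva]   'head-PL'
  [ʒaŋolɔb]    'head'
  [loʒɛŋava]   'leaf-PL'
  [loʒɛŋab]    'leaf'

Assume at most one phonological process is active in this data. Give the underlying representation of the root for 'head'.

/ʒaŋolɔv/

The stem for 'head' ends in [v] in [ʒaŋolɔva] but [b] in [ʒaŋolɔb].
Compare 'child', with invariant [b] in [miluʒiba] and [miluʒib]: an analysis with underlying /b/ and a rule producing [v] before the PL suffix would wrongly predict alternation here too.
Therefore /v/ is basic and [b] is derived by word-final hardening (voiced fricatives become stops word-finally).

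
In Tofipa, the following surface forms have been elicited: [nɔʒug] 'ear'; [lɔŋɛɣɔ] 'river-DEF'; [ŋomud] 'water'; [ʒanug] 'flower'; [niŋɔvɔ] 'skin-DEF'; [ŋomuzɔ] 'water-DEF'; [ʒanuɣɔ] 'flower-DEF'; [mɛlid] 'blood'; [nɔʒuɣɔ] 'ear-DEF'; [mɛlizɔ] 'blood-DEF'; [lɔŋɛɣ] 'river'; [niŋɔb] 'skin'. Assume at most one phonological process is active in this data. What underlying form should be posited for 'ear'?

/nɔʒug/

The stem for 'ear' ends in [g] in [nɔʒug] but [ɣ] in [nɔʒuɣɔ].
Compare 'river', with invariant [ɣ] in [lɔŋɛɣ] and [lɔŋɛɣɔ]: an analysis with underlying /ɣ/ and a rule producing [g] in isolation would wrongly predict alternation here too.
The alternation reflects intervocalic spirantization: voiced stops become fricatives between vowels. /g/ is underlying.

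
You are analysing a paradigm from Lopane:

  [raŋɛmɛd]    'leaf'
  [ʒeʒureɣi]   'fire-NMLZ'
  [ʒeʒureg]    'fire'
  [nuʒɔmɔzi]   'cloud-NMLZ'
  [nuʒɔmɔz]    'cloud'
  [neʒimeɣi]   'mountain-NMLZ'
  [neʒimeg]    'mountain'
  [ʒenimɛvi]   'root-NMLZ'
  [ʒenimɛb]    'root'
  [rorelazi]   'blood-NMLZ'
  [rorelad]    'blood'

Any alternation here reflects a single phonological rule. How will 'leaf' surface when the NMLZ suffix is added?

[raŋɛmɛzi]

In [rorelazi] and [rorelad] the final segment of 'blood' alternates: [z] ~ [d].
The stem 'cloud' ([nuʒɔmɔzi], [nuʒɔmɔz]) shows [z] unchanged in both environments, so [z] cannot be basic with [d] derived in isolation.
So /d/ is underlying, and a rule of intervocalic spirantization — voiced stops become fricatives between vowels — gives [z].
From [raŋɛmɛd] the stem 'leaf' is /raŋɛmɛd/; between vowels this yields [raŋɛmɛzi].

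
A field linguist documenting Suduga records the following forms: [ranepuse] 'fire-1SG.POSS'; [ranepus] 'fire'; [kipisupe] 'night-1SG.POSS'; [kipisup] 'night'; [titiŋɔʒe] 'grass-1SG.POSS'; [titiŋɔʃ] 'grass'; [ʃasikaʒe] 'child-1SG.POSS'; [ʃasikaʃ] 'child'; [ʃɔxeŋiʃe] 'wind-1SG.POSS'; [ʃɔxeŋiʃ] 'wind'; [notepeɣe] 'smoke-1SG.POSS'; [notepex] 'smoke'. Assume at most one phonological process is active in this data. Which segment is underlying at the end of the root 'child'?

'child' shows [ʒ] ~ [ʃ] at the end of the stem ([ʃasikaʒe] vs [ʃasikaʃ]).
If /ʃ/ were underlying and a rule turned it into [ʒ] before the 1SG.POSS suffix, 'wind' would also alternate; but it has [ʃ] in both [ʃɔxeŋiʃe] and [ʃɔxeŋiʃ].
So /ʒ/ is underlying, and a rule of word-final obstruent devoicing — voiced obstruents become voiceless word-finally — gives [ʃ].

/ʒ/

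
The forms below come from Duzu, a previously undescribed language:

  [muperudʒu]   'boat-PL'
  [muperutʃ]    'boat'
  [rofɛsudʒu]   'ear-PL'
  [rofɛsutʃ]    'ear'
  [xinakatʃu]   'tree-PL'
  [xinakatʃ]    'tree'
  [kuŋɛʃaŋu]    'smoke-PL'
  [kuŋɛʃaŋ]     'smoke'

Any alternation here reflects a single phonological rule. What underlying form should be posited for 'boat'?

In [muperudʒu] and [muperutʃ] the final segment of 'boat' alternates: [dʒ] ~ [tʃ].
The stem 'tree' ([xinakatʃu], [xinakatʃ]) shows [tʃ] unchanged in both environments, so [tʃ] cannot be basic with [dʒ] derived before the PL suffix.
Therefore /dʒ/ is basic and [tʃ] is derived by word-final obstruent devoicing (voiced obstruents become voiceless word-finally).

/muperudʒ/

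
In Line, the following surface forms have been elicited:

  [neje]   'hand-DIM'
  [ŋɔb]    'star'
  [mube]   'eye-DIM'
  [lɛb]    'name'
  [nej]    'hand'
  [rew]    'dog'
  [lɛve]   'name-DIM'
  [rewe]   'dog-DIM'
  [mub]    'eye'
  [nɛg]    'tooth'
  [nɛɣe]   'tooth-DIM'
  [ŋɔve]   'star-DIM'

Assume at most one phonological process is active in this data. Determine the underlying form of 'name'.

The root 'name' surfaces as [lɛb] and [lɛve], with a stem-final [b] ~ [v] alternation.
Compare 'eye', with invariant [b] in [mub] and [mube]: an analysis with underlying /b/ and a rule producing [v] before the DIM suffix would wrongly predict alternation here too.
So /v/ is underlying, and a rule of word-final hardening — voiced fricatives become stops word-finally — gives [b].
The underlying form of 'name' is therefore /lɛv/.

/lɛv/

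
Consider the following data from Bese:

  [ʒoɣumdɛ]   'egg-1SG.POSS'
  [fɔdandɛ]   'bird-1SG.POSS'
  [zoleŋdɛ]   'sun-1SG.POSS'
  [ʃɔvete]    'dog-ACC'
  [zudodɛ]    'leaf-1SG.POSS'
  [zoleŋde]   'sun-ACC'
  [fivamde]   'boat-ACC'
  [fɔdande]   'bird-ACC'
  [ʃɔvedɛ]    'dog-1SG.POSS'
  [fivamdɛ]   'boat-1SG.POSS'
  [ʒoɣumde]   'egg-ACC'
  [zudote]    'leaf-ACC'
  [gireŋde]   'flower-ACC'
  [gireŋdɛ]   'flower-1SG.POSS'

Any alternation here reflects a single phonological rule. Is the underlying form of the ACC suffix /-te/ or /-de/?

The ACC suffix surfaces as [-de] and [-te], depending on the final segment of the stem.
By contrast the 1SG.POSS suffix keeps its initial [d] throughout — that segment must be underlying.
So the underlying form is /-te/, and voiceless stops become voiced after a nasal.

/-te/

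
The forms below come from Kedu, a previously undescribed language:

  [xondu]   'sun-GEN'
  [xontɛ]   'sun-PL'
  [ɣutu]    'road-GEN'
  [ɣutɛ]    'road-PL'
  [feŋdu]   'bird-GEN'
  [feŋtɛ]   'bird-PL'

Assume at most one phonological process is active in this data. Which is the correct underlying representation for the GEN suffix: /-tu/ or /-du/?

/-du/

The GEN suffix surfaces as [-du] and [-tu], depending on the final segment of the stem.
By contrast the PL suffix keeps its initial [t] throughout — that segment must be underlying.
The GEN suffix is therefore /-du/ underlyingly, with post-vocalic devoicing: voiced stops become voiceless after a vowel.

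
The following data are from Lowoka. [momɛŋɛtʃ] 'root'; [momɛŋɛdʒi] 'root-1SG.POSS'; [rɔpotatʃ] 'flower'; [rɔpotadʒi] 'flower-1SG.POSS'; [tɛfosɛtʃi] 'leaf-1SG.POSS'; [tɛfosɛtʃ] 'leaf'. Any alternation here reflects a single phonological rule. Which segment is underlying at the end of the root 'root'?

In [momɛŋɛtʃ] and [momɛŋɛdʒi] the final segment of 'root' alternates: [tʃ] ~ [dʒ].
Compare 'leaf', with invariant [tʃ] in [tɛfosɛtʃ] and [tɛfosɛtʃi]: an analysis with underlying /tʃ/ and a rule producing [dʒ] before the 1SG.POSS suffix would wrongly predict alternation here too.
The alternation reflects word-final obstruent devoicing: voiced obstruents become voiceless word-finally. /dʒ/ is underlying.

/dʒ/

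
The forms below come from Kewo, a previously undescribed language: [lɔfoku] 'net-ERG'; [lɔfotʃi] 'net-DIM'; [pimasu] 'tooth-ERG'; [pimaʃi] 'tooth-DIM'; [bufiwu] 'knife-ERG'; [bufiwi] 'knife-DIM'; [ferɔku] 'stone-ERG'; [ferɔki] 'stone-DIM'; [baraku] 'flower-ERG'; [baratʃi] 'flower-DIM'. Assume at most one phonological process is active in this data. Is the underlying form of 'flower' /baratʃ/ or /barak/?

/baratʃ/

'flower' shows [k] ~ [tʃ] at the end of the stem ([baraku] vs [baratʃi]).
The stem 'stone' ([ferɔku], [ferɔki]) shows [k] unchanged in both environments, so [k] cannot be basic with [tʃ] derived before the DIM suffix.
So /tʃ/ is underlying, and a rule of depalatalization — palato-alveolar /tʃ/ and /ʃ/ become [k] and [s] when no front vowel follows — gives [k].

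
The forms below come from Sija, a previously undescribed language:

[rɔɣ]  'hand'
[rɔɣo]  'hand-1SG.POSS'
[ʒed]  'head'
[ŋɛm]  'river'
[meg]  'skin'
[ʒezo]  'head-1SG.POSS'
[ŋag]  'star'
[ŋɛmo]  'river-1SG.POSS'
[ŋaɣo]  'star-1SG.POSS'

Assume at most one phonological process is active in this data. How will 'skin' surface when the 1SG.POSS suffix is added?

[meɣo]

In [ŋaɣo] and [ŋag] the final segment of 'star' alternates: [ɣ] ~ [g].
The stem 'hand' ([rɔɣo], [rɔɣ]) shows [ɣ] unchanged in both environments, so [ɣ] cannot be basic with [g] derived in isolation.
So /g/ is underlying, and a rule of intervocalic spirantization — voiced stops become fricatives between vowels — gives [ɣ].
From [meg] the stem 'skin' is /meg/; between vowels this yields [meɣo].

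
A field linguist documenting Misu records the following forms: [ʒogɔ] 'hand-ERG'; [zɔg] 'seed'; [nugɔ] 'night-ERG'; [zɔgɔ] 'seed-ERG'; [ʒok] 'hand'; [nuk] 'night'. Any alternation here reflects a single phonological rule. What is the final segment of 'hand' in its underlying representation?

/k/

In [ʒogɔ] and [ʒok] the final segment of 'hand' alternates: [g] ~ [k].
If /g/ were underlying and a rule turned it into [k] in isolation, 'seed' would also alternate; but it has [g] in both [zɔgɔ] and [zɔg].
The underlying segment must be /k/; voiceless stops become voiced between vowels, yielding [g] there.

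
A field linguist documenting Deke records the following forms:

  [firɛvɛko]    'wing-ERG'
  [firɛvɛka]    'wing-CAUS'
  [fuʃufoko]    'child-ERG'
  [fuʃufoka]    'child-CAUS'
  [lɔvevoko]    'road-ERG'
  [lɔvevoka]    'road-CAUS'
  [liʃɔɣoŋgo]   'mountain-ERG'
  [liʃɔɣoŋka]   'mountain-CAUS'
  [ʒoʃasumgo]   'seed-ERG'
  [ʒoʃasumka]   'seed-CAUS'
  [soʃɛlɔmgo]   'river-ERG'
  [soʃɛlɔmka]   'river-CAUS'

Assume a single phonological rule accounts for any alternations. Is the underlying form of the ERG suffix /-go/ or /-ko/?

/-go/

The ERG suffix surfaces as [-go] and [-ko], depending on the final segment of the stem.
The CAUS suffix, which begins with [k], is invariant after every stem; so [k] is not altered by any rule here.
So the underlying form is /-go/, and voiced stops become voiceless after a vowel.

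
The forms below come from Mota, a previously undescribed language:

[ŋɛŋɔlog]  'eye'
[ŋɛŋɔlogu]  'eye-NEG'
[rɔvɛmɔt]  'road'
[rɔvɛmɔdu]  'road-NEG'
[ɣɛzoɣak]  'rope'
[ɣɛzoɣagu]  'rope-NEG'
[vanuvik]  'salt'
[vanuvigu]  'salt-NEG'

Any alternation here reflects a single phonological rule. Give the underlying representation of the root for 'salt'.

The root 'salt' surfaces as [vanuvik] and [vanuvigu], with a stem-final [k] ~ [g] alternation.
But 'eye' keeps [g] in both environments ([ŋɛŋɔlog], [ŋɛŋɔlogu]), so there is no rule changing /g/ to [k] in isolation.
The alternation reflects intervocalic voicing: voiceless stops become voiced between vowels. /k/ is underlying.
So 'salt' = /vanuvik/.

/vanuvik/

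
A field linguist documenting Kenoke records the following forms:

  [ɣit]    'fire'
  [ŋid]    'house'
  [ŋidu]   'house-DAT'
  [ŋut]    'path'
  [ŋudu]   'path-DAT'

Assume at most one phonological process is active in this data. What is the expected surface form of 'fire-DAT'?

[ɣidu]

'path' shows [t] ~ [d] at the end of the stem ([ŋut] vs [ŋudu]).
Compare 'house', with invariant [d] in [ŋid] and [ŋidu]: an analysis with underlying /d/ and a rule producing [t] in isolation would wrongly predict alternation here too.
The underlying segment must be /t/; voiceless stops become voiced between vowels, yielding [d] there.
From [ɣit] the stem 'fire' is /ɣit/; between vowels this yields [ɣidu].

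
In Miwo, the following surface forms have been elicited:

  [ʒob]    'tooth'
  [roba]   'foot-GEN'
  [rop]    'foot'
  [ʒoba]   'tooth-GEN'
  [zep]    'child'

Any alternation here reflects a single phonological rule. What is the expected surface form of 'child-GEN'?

'foot' shows [p] ~ [b] at the end of the stem ([rop] vs [roba]).
But 'tooth' keeps [b] in both environments ([ʒob], [ʒoba]), so there is no rule changing /b/ to [p] in isolation.
The underlying segment must be /p/; voiceless stops become voiced between vowels, yielding [b] there.
From [zep] the stem 'child' is /zep/; between vowels this yields [zeba].

[zeba]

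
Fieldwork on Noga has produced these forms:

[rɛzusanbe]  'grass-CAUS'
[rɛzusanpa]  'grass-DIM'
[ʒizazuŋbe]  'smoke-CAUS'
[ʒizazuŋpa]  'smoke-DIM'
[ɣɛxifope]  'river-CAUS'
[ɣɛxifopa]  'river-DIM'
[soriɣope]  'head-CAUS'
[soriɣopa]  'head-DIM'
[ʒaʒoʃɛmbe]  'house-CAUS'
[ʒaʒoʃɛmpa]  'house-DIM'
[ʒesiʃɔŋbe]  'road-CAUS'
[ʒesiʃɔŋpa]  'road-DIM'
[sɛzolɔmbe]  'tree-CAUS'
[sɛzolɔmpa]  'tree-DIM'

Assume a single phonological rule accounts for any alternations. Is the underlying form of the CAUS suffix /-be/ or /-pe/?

The CAUS suffix surfaces as [-be] and [-pe], depending on the final segment of the stem.
By contrast the DIM suffix keeps its initial [p] throughout — that segment must be underlying.
The CAUS suffix is therefore /-be/ underlyingly, with post-vocalic devoicing: voiced stops become voiceless after a vowel.

/-be/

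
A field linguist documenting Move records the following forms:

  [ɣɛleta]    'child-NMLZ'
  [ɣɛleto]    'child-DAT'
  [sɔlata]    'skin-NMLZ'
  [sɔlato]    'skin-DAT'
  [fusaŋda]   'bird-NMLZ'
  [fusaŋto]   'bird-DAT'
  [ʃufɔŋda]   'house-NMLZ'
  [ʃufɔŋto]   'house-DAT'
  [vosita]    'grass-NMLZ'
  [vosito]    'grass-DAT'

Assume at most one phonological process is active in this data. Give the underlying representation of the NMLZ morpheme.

/-da/

The NMLZ suffix surfaces as [-da] and [-ta], depending on the final segment of the stem.
The DAT suffix, which begins with [t], is invariant after every stem; so [t] is not altered by any rule here.
The NMLZ suffix is therefore /-da/ underlyingly, with post-vocalic devoicing: voiced stops become voiceless after a vowel.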